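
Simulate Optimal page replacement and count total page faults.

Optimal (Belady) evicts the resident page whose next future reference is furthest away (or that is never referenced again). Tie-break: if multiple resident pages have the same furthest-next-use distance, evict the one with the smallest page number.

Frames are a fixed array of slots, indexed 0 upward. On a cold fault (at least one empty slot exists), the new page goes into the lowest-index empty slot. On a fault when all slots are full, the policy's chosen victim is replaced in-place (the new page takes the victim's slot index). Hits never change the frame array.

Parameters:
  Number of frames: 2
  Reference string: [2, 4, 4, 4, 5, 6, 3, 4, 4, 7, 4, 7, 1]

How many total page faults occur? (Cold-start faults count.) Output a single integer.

Step 0: ref 2 → FAULT, frames=[2,-]
Step 1: ref 4 → FAULT, frames=[2,4]
Step 2: ref 4 → HIT, frames=[2,4]
Step 3: ref 4 → HIT, frames=[2,4]
Step 4: ref 5 → FAULT (evict 2), frames=[5,4]
Step 5: ref 6 → FAULT (evict 5), frames=[6,4]
Step 6: ref 3 → FAULT (evict 6), frames=[3,4]
Step 7: ref 4 → HIT, frames=[3,4]
Step 8: ref 4 → HIT, frames=[3,4]
Step 9: ref 7 → FAULT (evict 3), frames=[7,4]
Step 10: ref 4 → HIT, frames=[7,4]
Step 11: ref 7 → HIT, frames=[7,4]
Step 12: ref 1 → FAULT (evict 4), frames=[7,1]
Total faults: 7

Answer: 7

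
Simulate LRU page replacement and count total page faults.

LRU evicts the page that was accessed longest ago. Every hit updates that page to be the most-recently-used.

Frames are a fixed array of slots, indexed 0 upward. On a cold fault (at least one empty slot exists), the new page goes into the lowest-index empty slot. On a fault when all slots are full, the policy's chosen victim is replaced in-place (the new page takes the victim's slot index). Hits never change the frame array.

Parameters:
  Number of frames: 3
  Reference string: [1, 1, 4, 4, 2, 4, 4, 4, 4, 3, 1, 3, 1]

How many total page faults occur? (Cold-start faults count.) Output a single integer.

Answer: 5

Derivation:
Step 0: ref 1 → FAULT, frames=[1,-,-]
Step 1: ref 1 → HIT, frames=[1,-,-]
Step 2: ref 4 → FAULT, frames=[1,4,-]
Step 3: ref 4 → HIT, frames=[1,4,-]
Step 4: ref 2 → FAULT, frames=[1,4,2]
Step 5: ref 4 → HIT, frames=[1,4,2]
Step 6: ref 4 → HIT, frames=[1,4,2]
Step 7: ref 4 → HIT, frames=[1,4,2]
Step 8: ref 4 → HIT, frames=[1,4,2]
Step 9: ref 3 → FAULT (evict 1), frames=[3,4,2]
Step 10: ref 1 → FAULT (evict 2), frames=[3,4,1]
Step 11: ref 3 → HIT, frames=[3,4,1]
Step 12: ref 1 → HIT, frames=[3,4,1]
Total faults: 5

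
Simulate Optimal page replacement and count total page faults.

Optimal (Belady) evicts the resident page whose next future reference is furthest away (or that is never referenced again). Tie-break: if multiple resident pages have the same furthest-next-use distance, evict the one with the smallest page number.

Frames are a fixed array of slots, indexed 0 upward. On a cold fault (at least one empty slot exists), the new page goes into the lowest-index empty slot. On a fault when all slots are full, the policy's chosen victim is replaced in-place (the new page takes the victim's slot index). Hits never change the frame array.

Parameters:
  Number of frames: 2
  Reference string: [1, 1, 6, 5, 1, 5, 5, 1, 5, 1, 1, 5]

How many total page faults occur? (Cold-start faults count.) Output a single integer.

Step 0: ref 1 → FAULT, frames=[1,-]
Step 1: ref 1 → HIT, frames=[1,-]
Step 2: ref 6 → FAULT, frames=[1,6]
Step 3: ref 5 → FAULT (evict 6), frames=[1,5]
Step 4: ref 1 → HIT, frames=[1,5]
Step 5: ref 5 → HIT, frames=[1,5]
Step 6: ref 5 → HIT, frames=[1,5]
Step 7: ref 1 → HIT, frames=[1,5]
Step 8: ref 5 → HIT, frames=[1,5]
Step 9: ref 1 → HIT, frames=[1,5]
Step 10: ref 1 → HIT, frames=[1,5]
Step 11: ref 5 → HIT, frames=[1,5]
Total faults: 3

Answer: 3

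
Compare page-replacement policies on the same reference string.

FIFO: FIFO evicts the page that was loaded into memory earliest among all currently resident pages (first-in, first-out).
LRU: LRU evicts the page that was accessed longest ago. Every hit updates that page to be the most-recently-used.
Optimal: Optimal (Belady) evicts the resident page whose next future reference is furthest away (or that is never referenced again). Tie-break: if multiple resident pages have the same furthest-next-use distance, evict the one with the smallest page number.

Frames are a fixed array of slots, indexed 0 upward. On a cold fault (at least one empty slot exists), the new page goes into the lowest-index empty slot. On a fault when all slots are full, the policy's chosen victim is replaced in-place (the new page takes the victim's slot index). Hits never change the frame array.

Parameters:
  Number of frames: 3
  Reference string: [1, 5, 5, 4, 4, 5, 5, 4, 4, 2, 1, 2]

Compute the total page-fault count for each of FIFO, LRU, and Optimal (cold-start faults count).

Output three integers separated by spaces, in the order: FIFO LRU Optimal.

--- FIFO ---
  step 0: ref 1 -> FAULT, frames=[1,-,-] (faults so far: 1)
  step 1: ref 5 -> FAULT, frames=[1,5,-] (faults so far: 2)
  step 2: ref 5 -> HIT, frames=[1,5,-] (faults so far: 2)
  step 3: ref 4 -> FAULT, frames=[1,5,4] (faults so far: 3)
  step 4: ref 4 -> HIT, frames=[1,5,4] (faults so far: 3)
  step 5: ref 5 -> HIT, frames=[1,5,4] (faults so far: 3)
  step 6: ref 5 -> HIT, frames=[1,5,4] (faults so far: 3)
  step 7: ref 4 -> HIT, frames=[1,5,4] (faults so far: 3)
  step 8: ref 4 -> HIT, frames=[1,5,4] (faults so far: 3)
  step 9: ref 2 -> FAULT, evict 1, frames=[2,5,4] (faults so far: 4)
  step 10: ref 1 -> FAULT, evict 5, frames=[2,1,4] (faults so far: 5)
  step 11: ref 2 -> HIT, frames=[2,1,4] (faults so far: 5)
  FIFO total faults: 5
--- LRU ---
  step 0: ref 1 -> FAULT, frames=[1,-,-] (faults so far: 1)
  step 1: ref 5 -> FAULT, frames=[1,5,-] (faults so far: 2)
  step 2: ref 5 -> HIT, frames=[1,5,-] (faults so far: 2)
  step 3: ref 4 -> FAULT, frames=[1,5,4] (faults so far: 3)
  step 4: ref 4 -> HIT, frames=[1,5,4] (faults so far: 3)
  step 5: ref 5 -> HIT, frames=[1,5,4] (faults so far: 3)
  step 6: ref 5 -> HIT, frames=[1,5,4] (faults so far: 3)
  step 7: ref 4 -> HIT, frames=[1,5,4] (faults so far: 3)
  step 8: ref 4 -> HIT, frames=[1,5,4] (faults so far: 3)
  step 9: ref 2 -> FAULT, evict 1, frames=[2,5,4] (faults so far: 4)
  step 10: ref 1 -> FAULT, evict 5, frames=[2,1,4] (faults so far: 5)
  step 11: ref 2 -> HIT, frames=[2,1,4] (faults so far: 5)
  LRU total faults: 5
--- Optimal ---
  step 0: ref 1 -> FAULT, frames=[1,-,-] (faults so far: 1)
  step 1: ref 5 -> FAULT, frames=[1,5,-] (faults so far: 2)
  step 2: ref 5 -> HIT, frames=[1,5,-] (faults so far: 2)
  step 3: ref 4 -> FAULT, frames=[1,5,4] (faults so far: 3)
  step 4: ref 4 -> HIT, frames=[1,5,4] (faults so far: 3)
  step 5: ref 5 -> HIT, frames=[1,5,4] (faults so far: 3)
  step 6: ref 5 -> HIT, frames=[1,5,4] (faults so far: 3)
  step 7: ref 4 -> HIT, frames=[1,5,4] (faults so far: 3)
  step 8: ref 4 -> HIT, frames=[1,5,4] (faults so far: 3)
  step 9: ref 2 -> FAULT, evict 4, frames=[1,5,2] (faults so far: 4)
  step 10: ref 1 -> HIT, frames=[1,5,2] (faults so far: 4)
  step 11: ref 2 -> HIT, frames=[1,5,2] (faults so far: 4)
  Optimal total faults: 4

Answer: 5 5 4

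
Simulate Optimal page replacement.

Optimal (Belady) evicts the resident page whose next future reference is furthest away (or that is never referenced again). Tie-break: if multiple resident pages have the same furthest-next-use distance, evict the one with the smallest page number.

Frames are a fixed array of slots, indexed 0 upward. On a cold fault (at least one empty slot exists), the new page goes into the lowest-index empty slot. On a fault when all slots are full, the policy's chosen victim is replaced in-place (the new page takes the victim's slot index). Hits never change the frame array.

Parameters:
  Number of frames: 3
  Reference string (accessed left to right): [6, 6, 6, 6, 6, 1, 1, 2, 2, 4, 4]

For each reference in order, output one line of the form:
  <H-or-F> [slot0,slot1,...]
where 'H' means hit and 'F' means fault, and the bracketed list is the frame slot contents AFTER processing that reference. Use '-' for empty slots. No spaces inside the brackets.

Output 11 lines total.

F [6,-,-]
H [6,-,-]
H [6,-,-]
H [6,-,-]
H [6,-,-]
F [6,1,-]
H [6,1,-]
F [6,1,2]
H [6,1,2]
F [6,4,2]
H [6,4,2]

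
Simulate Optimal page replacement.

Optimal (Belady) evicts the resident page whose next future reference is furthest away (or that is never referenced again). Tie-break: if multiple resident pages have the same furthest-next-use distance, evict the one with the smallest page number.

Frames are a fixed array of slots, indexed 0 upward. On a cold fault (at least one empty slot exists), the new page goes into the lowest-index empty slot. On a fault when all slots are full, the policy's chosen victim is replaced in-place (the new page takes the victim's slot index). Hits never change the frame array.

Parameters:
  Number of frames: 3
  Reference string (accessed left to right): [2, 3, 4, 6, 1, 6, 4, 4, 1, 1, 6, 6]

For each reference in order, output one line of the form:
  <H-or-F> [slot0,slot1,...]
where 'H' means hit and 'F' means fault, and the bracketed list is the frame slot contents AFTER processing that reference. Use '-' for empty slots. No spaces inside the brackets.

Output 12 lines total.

F [2,-,-]
F [2,3,-]
F [2,3,4]
F [6,3,4]
F [6,1,4]
H [6,1,4]
H [6,1,4]
H [6,1,4]
H [6,1,4]
H [6,1,4]
H [6,1,4]
H [6,1,4]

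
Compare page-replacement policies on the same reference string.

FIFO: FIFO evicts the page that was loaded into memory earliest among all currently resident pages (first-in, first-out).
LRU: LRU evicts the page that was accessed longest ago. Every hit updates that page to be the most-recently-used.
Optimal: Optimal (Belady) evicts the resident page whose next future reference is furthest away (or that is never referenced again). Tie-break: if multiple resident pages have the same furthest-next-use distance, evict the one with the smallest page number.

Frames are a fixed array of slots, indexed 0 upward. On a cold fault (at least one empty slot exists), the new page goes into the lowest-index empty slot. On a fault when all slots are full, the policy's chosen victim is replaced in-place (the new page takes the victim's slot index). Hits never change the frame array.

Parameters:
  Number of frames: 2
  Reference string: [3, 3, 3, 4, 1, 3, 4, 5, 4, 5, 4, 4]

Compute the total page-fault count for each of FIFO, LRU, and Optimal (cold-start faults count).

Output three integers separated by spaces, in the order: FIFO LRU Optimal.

Answer: 6 6 5

Derivation:
--- FIFO ---
  step 0: ref 3 -> FAULT, frames=[3,-] (faults so far: 1)
  step 1: ref 3 -> HIT, frames=[3,-] (faults so far: 1)
  step 2: ref 3 -> HIT, frames=[3,-] (faults so far: 1)
  step 3: ref 4 -> FAULT, frames=[3,4] (faults so far: 2)
  step 4: ref 1 -> FAULT, evict 3, frames=[1,4] (faults so far: 3)
  step 5: ref 3 -> FAULT, evict 4, frames=[1,3] (faults so far: 4)
  step 6: ref 4 -> FAULT, evict 1, frames=[4,3] (faults so far: 5)
  step 7: ref 5 -> FAULT, evict 3, frames=[4,5] (faults so far: 6)
  step 8: ref 4 -> HIT, frames=[4,5] (faults so far: 6)
  step 9: ref 5 -> HIT, frames=[4,5] (faults so far: 6)
  step 10: ref 4 -> HIT, frames=[4,5] (faults so far: 6)
  step 11: ref 4 -> HIT, frames=[4,5] (faults so far: 6)
  FIFO total faults: 6
--- LRU ---
  step 0: ref 3 -> FAULT, frames=[3,-] (faults so far: 1)
  step 1: ref 3 -> HIT, frames=[3,-] (faults so far: 1)
  step 2: ref 3 -> HIT, frames=[3,-] (faults so far: 1)
  step 3: ref 4 -> FAULT, frames=[3,4] (faults so far: 2)
  step 4: ref 1 -> FAULT, evict 3, frames=[1,4] (faults so far: 3)
  step 5: ref 3 -> FAULT, evict 4, frames=[1,3] (faults so far: 4)
  step 6: ref 4 -> FAULT, evict 1, frames=[4,3] (faults so far: 5)
  step 7: ref 5 -> FAULT, evict 3, frames=[4,5] (faults so far: 6)
  step 8: ref 4 -> HIT, frames=[4,5] (faults so far: 6)
  step 9: ref 5 -> HIT, frames=[4,5] (faults so far: 6)
  step 10: ref 4 -> HIT, frames=[4,5] (faults so far: 6)
  step 11: ref 4 -> HIT, frames=[4,5] (faults so far: 6)
  LRU total faults: 6
--- Optimal ---
  step 0: ref 3 -> FAULT, frames=[3,-] (faults so far: 1)
  step 1: ref 3 -> HIT, frames=[3,-] (faults so far: 1)
  step 2: ref 3 -> HIT, frames=[3,-] (faults so far: 1)
  step 3: ref 4 -> FAULT, frames=[3,4] (faults so far: 2)
  step 4: ref 1 -> FAULT, evict 4, frames=[3,1] (faults so far: 3)
  step 5: ref 3 -> HIT, frames=[3,1] (faults so far: 3)
  step 6: ref 4 -> FAULT, evict 1, frames=[3,4] (faults so far: 4)
  step 7: ref 5 -> FAULT, evict 3, frames=[5,4] (faults so far: 5)
  step 8: ref 4 -> HIT, frames=[5,4] (faults so far: 5)
  step 9: ref 5 -> HIT, frames=[5,4] (faults so far: 5)
  step 10: ref 4 -> HIT, frames=[5,4] (faults so far: 5)
  step 11: ref 4 -> HIT, frames=[5,4] (faults so far: 5)
  Optimal total faults: 5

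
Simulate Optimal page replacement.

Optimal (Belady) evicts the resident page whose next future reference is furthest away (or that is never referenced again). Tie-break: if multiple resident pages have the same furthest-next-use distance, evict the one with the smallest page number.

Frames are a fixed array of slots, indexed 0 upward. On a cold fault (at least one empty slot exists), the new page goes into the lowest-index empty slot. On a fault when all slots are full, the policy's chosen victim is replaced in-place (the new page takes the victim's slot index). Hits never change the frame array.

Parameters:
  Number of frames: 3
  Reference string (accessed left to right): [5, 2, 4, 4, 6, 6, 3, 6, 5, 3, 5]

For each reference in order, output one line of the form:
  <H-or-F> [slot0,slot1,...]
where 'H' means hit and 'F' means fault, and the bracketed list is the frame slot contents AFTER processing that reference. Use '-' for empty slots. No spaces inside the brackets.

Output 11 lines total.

F [5,-,-]
F [5,2,-]
F [5,2,4]
H [5,2,4]
F [5,6,4]
H [5,6,4]
F [5,6,3]
H [5,6,3]
H [5,6,3]
H [5,6,3]
H [5,6,3]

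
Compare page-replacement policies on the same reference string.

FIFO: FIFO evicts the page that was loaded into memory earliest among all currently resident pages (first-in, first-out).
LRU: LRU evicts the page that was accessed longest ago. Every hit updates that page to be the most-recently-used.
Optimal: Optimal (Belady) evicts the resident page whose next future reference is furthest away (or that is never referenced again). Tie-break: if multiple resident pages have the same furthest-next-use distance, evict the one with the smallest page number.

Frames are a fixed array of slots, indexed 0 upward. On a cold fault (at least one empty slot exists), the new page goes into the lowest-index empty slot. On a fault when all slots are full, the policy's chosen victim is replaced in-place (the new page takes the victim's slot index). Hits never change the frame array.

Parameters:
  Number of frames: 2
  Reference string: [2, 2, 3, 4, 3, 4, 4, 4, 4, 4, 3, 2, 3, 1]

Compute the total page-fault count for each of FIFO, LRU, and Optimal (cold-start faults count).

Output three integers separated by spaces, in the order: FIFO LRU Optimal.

--- FIFO ---
  step 0: ref 2 -> FAULT, frames=[2,-] (faults so far: 1)
  step 1: ref 2 -> HIT, frames=[2,-] (faults so far: 1)
  step 2: ref 3 -> FAULT, frames=[2,3] (faults so far: 2)
  step 3: ref 4 -> FAULT, evict 2, frames=[4,3] (faults so far: 3)
  step 4: ref 3 -> HIT, frames=[4,3] (faults so far: 3)
  step 5: ref 4 -> HIT, frames=[4,3] (faults so far: 3)
  step 6: ref 4 -> HIT, frames=[4,3] (faults so far: 3)
  step 7: ref 4 -> HIT, frames=[4,3] (faults so far: 3)
  step 8: ref 4 -> HIT, frames=[4,3] (faults so far: 3)
  step 9: ref 4 -> HIT, frames=[4,3] (faults so far: 3)
  step 10: ref 3 -> HIT, frames=[4,3] (faults so far: 3)
  step 11: ref 2 -> FAULT, evict 3, frames=[4,2] (faults so far: 4)
  step 12: ref 3 -> FAULT, evict 4, frames=[3,2] (faults so far: 5)
  step 13: ref 1 -> FAULT, evict 2, frames=[3,1] (faults so far: 6)
  FIFO total faults: 6
--- LRU ---
  step 0: ref 2 -> FAULT, frames=[2,-] (faults so far: 1)
  step 1: ref 2 -> HIT, frames=[2,-] (faults so far: 1)
  step 2: ref 3 -> FAULT, frames=[2,3] (faults so far: 2)
  step 3: ref 4 -> FAULT, evict 2, frames=[4,3] (faults so far: 3)
  step 4: ref 3 -> HIT, frames=[4,3] (faults so far: 3)
  step 5: ref 4 -> HIT, frames=[4,3] (faults so far: 3)
  step 6: ref 4 -> HIT, frames=[4,3] (faults so far: 3)
  step 7: ref 4 -> HIT, frames=[4,3] (faults so far: 3)
  step 8: ref 4 -> HIT, frames=[4,3] (faults so far: 3)
  step 9: ref 4 -> HIT, frames=[4,3] (faults so far: 3)
  step 10: ref 3 -> HIT, frames=[4,3] (faults so far: 3)
  step 11: ref 2 -> FAULT, evict 4, frames=[2,3] (faults so far: 4)
  step 12: ref 3 -> HIT, frames=[2,3] (faults so far: 4)
  step 13: ref 1 -> FAULT, evict 2, frames=[1,3] (faults so far: 5)
  LRU total faults: 5
--- Optimal ---
  step 0: ref 2 -> FAULT, frames=[2,-] (faults so far: 1)
  step 1: ref 2 -> HIT, frames=[2,-] (faults so far: 1)
  step 2: ref 3 -> FAULT, frames=[2,3] (faults so far: 2)
  step 3: ref 4 -> FAULT, evict 2, frames=[4,3] (faults so far: 3)
  step 4: ref 3 -> HIT, frames=[4,3] (faults so far: 3)
  step 5: ref 4 -> HIT, frames=[4,3] (faults so far: 3)
  step 6: ref 4 -> HIT, frames=[4,3] (faults so far: 3)
  step 7: ref 4 -> HIT, frames=[4,3] (faults so far: 3)
  step 8: ref 4 -> HIT, frames=[4,3] (faults so far: 3)
  step 9: ref 4 -> HIT, frames=[4,3] (faults so far: 3)
  step 10: ref 3 -> HIT, frames=[4,3] (faults so far: 3)
  step 11: ref 2 -> FAULT, evict 4, frames=[2,3] (faults so far: 4)
  step 12: ref 3 -> HIT, frames=[2,3] (faults so far: 4)
  step 13: ref 1 -> FAULT, evict 2, frames=[1,3] (faults so far: 5)
  Optimal total faults: 5

Answer: 6 5 5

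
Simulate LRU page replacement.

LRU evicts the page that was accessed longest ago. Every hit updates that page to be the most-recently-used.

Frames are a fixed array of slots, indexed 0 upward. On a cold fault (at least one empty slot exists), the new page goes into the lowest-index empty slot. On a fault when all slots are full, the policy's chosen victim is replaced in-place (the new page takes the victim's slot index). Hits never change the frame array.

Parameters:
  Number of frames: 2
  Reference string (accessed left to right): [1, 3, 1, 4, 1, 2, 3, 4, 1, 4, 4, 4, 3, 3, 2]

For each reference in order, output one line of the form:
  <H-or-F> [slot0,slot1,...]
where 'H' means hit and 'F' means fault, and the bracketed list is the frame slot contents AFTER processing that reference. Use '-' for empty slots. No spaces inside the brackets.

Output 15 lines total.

F [1,-]
F [1,3]
H [1,3]
F [1,4]
H [1,4]
F [1,2]
F [3,2]
F [3,4]
F [1,4]
H [1,4]
H [1,4]
H [1,4]
F [3,4]
H [3,4]
F [3,2]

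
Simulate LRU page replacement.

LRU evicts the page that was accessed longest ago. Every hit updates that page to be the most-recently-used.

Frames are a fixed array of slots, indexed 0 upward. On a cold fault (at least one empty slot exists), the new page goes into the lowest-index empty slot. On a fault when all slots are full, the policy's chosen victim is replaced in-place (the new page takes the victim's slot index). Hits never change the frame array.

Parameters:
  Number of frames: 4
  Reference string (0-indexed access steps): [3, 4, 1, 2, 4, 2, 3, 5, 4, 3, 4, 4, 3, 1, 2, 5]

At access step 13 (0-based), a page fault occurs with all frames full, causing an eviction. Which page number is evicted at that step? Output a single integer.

Step 0: ref 3 -> FAULT, frames=[3,-,-,-]
Step 1: ref 4 -> FAULT, frames=[3,4,-,-]
Step 2: ref 1 -> FAULT, frames=[3,4,1,-]
Step 3: ref 2 -> FAULT, frames=[3,4,1,2]
Step 4: ref 4 -> HIT, frames=[3,4,1,2]
Step 5: ref 2 -> HIT, frames=[3,4,1,2]
Step 6: ref 3 -> HIT, frames=[3,4,1,2]
Step 7: ref 5 -> FAULT, evict 1, frames=[3,4,5,2]
Step 8: ref 4 -> HIT, frames=[3,4,5,2]
Step 9: ref 3 -> HIT, frames=[3,4,5,2]
Step 10: ref 4 -> HIT, frames=[3,4,5,2]
Step 11: ref 4 -> HIT, frames=[3,4,5,2]
Step 12: ref 3 -> HIT, frames=[3,4,5,2]
Step 13: ref 1 -> FAULT, evict 2, frames=[3,4,5,1]
At step 13: evicted page 2

Answer: 2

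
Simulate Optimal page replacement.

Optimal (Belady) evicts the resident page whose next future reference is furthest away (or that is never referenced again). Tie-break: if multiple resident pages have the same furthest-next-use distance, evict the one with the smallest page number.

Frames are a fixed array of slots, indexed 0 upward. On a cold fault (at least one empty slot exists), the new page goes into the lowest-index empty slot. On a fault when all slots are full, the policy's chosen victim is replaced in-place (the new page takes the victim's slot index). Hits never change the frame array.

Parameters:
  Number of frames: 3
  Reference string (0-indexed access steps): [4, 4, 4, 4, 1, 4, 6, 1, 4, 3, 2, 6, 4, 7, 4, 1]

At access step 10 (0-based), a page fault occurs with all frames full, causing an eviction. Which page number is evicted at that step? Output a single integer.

Answer: 3

Derivation:
Step 0: ref 4 -> FAULT, frames=[4,-,-]
Step 1: ref 4 -> HIT, frames=[4,-,-]
Step 2: ref 4 -> HIT, frames=[4,-,-]
Step 3: ref 4 -> HIT, frames=[4,-,-]
Step 4: ref 1 -> FAULT, frames=[4,1,-]
Step 5: ref 4 -> HIT, frames=[4,1,-]
Step 6: ref 6 -> FAULT, frames=[4,1,6]
Step 7: ref 1 -> HIT, frames=[4,1,6]
Step 8: ref 4 -> HIT, frames=[4,1,6]
Step 9: ref 3 -> FAULT, evict 1, frames=[4,3,6]
Step 10: ref 2 -> FAULT, evict 3, frames=[4,2,6]
At step 10: evicted page 3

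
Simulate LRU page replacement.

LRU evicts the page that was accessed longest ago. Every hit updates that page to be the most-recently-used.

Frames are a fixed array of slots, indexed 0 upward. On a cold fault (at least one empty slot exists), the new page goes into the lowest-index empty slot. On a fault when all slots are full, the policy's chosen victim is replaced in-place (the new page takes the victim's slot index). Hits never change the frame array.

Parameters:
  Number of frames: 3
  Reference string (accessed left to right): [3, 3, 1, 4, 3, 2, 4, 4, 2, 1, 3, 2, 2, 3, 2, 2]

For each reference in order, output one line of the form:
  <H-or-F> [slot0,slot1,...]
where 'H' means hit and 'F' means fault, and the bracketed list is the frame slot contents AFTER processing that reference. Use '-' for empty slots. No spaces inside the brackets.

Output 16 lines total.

F [3,-,-]
H [3,-,-]
F [3,1,-]
F [3,1,4]
H [3,1,4]
F [3,2,4]
H [3,2,4]
H [3,2,4]
H [3,2,4]
F [1,2,4]
F [1,2,3]
H [1,2,3]
H [1,2,3]
H [1,2,3]
H [1,2,3]
H [1,2,3]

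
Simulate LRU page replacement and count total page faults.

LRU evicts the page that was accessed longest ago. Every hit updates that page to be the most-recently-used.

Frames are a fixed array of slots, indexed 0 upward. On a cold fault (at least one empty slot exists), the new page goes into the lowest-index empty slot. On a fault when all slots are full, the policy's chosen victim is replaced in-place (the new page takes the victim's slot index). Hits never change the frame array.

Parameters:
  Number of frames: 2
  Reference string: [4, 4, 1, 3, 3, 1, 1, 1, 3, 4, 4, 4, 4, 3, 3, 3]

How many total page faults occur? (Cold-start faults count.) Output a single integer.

Answer: 4

Derivation:
Step 0: ref 4 → FAULT, frames=[4,-]
Step 1: ref 4 → HIT, frames=[4,-]
Step 2: ref 1 → FAULT, frames=[4,1]
Step 3: ref 3 → FAULT (evict 4), frames=[3,1]
Step 4: ref 3 → HIT, frames=[3,1]
Step 5: ref 1 → HIT, frames=[3,1]
Step 6: ref 1 → HIT, frames=[3,1]
Step 7: ref 1 → HIT, frames=[3,1]
Step 8: ref 3 → HIT, frames=[3,1]
Step 9: ref 4 → FAULT (evict 1), frames=[3,4]
Step 10: ref 4 → HIT, frames=[3,4]
Step 11: ref 4 → HIT, frames=[3,4]
Step 12: ref 4 → HIT, frames=[3,4]
Step 13: ref 3 → HIT, frames=[3,4]
Step 14: ref 3 → HIT, frames=[3,4]
Step 15: ref 3 → HIT, frames=[3,4]
Total faults: 4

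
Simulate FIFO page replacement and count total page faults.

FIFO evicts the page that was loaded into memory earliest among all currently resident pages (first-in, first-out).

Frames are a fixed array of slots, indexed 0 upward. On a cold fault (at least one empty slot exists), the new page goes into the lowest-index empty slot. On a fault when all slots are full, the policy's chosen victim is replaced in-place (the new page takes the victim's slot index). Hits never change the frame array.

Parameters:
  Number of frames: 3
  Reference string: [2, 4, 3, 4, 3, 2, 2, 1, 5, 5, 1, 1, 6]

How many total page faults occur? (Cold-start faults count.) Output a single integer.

Step 0: ref 2 → FAULT, frames=[2,-,-]
Step 1: ref 4 → FAULT, frames=[2,4,-]
Step 2: ref 3 → FAULT, frames=[2,4,3]
Step 3: ref 4 → HIT, frames=[2,4,3]
Step 4: ref 3 → HIT, frames=[2,4,3]
Step 5: ref 2 → HIT, frames=[2,4,3]
Step 6: ref 2 → HIT, frames=[2,4,3]
Step 7: ref 1 → FAULT (evict 2), frames=[1,4,3]
Step 8: ref 5 → FAULT (evict 4), frames=[1,5,3]
Step 9: ref 5 → HIT, frames=[1,5,3]
Step 10: ref 1 → HIT, frames=[1,5,3]
Step 11: ref 1 → HIT, frames=[1,5,3]
Step 12: ref 6 → FAULT (evict 3), frames=[1,5,6]
Total faults: 6

Answer: 6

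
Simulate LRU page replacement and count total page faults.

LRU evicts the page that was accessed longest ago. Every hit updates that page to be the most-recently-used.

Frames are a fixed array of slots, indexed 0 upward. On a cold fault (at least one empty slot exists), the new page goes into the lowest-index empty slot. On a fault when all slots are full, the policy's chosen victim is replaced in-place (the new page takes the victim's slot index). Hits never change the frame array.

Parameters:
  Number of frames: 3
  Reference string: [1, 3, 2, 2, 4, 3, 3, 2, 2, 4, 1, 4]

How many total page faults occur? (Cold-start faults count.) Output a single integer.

Answer: 5

Derivation:
Step 0: ref 1 → FAULT, frames=[1,-,-]
Step 1: ref 3 → FAULT, frames=[1,3,-]
Step 2: ref 2 → FAULT, frames=[1,3,2]
Step 3: ref 2 → HIT, frames=[1,3,2]
Step 4: ref 4 → FAULT (evict 1), frames=[4,3,2]
Step 5: ref 3 → HIT, frames=[4,3,2]
Step 6: ref 3 → HIT, frames=[4,3,2]
Step 7: ref 2 → HIT, frames=[4,3,2]
Step 8: ref 2 → HIT, frames=[4,3,2]
Step 9: ref 4 → HIT, frames=[4,3,2]
Step 10: ref 1 → FAULT (evict 3), frames=[4,1,2]
Step 11: ref 4 → HIT, frames=[4,1,2]
Total faults: 5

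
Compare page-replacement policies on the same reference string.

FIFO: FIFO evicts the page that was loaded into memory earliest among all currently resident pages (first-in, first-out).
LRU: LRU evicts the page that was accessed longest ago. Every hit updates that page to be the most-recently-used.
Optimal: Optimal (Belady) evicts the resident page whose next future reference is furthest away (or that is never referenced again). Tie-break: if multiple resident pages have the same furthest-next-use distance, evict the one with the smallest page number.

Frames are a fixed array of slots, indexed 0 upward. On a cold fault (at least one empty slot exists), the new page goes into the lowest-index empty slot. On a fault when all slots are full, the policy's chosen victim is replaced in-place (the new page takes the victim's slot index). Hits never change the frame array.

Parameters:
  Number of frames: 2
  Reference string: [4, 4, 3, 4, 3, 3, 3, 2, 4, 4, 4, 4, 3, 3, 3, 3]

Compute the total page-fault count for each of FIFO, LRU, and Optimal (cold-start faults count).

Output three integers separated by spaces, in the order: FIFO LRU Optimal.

Answer: 5 5 4

Derivation:
--- FIFO ---
  step 0: ref 4 -> FAULT, frames=[4,-] (faults so far: 1)
  step 1: ref 4 -> HIT, frames=[4,-] (faults so far: 1)
  step 2: ref 3 -> FAULT, frames=[4,3] (faults so far: 2)
  step 3: ref 4 -> HIT, frames=[4,3] (faults so far: 2)
  step 4: ref 3 -> HIT, frames=[4,3] (faults so far: 2)
  step 5: ref 3 -> HIT, frames=[4,3] (faults so far: 2)
  step 6: ref 3 -> HIT, frames=[4,3] (faults so far: 2)
  step 7: ref 2 -> FAULT, evict 4, frames=[2,3] (faults so far: 3)
  step 8: ref 4 -> FAULT, evict 3, frames=[2,4] (faults so far: 4)
  step 9: ref 4 -> HIT, frames=[2,4] (faults so far: 4)
  step 10: ref 4 -> HIT, frames=[2,4] (faults so far: 4)
  step 11: ref 4 -> HIT, frames=[2,4] (faults so far: 4)
  step 12: ref 3 -> FAULT, evict 2, frames=[3,4] (faults so far: 5)
  step 13: ref 3 -> HIT, frames=[3,4] (faults so far: 5)
  step 14: ref 3 -> HIT, frames=[3,4] (faults so far: 5)
  step 15: ref 3 -> HIT, frames=[3,4] (faults so far: 5)
  FIFO total faults: 5
--- LRU ---
  step 0: ref 4 -> FAULT, frames=[4,-] (faults so far: 1)
  step 1: ref 4 -> HIT, frames=[4,-] (faults so far: 1)
  step 2: ref 3 -> FAULT, frames=[4,3] (faults so far: 2)
  step 3: ref 4 -> HIT, frames=[4,3] (faults so far: 2)
  step 4: ref 3 -> HIT, frames=[4,3] (faults so far: 2)
  step 5: ref 3 -> HIT, frames=[4,3] (faults so far: 2)
  step 6: ref 3 -> HIT, frames=[4,3] (faults so far: 2)
  step 7: ref 2 -> FAULT, evict 4, frames=[2,3] (faults so far: 3)
  step 8: ref 4 -> FAULT, evict 3, frames=[2,4] (faults so far: 4)
  step 9: ref 4 -> HIT, frames=[2,4] (faults so far: 4)
  step 10: ref 4 -> HIT, frames=[2,4] (faults so far: 4)
  step 11: ref 4 -> HIT, frames=[2,4] (faults so far: 4)
  step 12: ref 3 -> FAULT, evict 2, frames=[3,4] (faults so far: 5)
  step 13: ref 3 -> HIT, frames=[3,4] (faults so far: 5)
  step 14: ref 3 -> HIT, frames=[3,4] (faults so far: 5)
  step 15: ref 3 -> HIT, frames=[3,4] (faults so far: 5)
  LRU total faults: 5
--- Optimal ---
  step 0: ref 4 -> FAULT, frames=[4,-] (faults so far: 1)
  step 1: ref 4 -> HIT, frames=[4,-] (faults so far: 1)
  step 2: ref 3 -> FAULT, frames=[4,3] (faults so far: 2)
  step 3: ref 4 -> HIT, frames=[4,3] (faults so far: 2)
  step 4: ref 3 -> HIT, frames=[4,3] (faults so far: 2)
  step 5: ref 3 -> HIT, frames=[4,3] (faults so far: 2)
  step 6: ref 3 -> HIT, frames=[4,3] (faults so far: 2)
  step 7: ref 2 -> FAULT, evict 3, frames=[4,2] (faults so far: 3)
  step 8: ref 4 -> HIT, frames=[4,2] (faults so far: 3)
  step 9: ref 4 -> HIT, frames=[4,2] (faults so far: 3)
  step 10: ref 4 -> HIT, frames=[4,2] (faults so far: 3)
  step 11: ref 4 -> HIT, frames=[4,2] (faults so far: 3)
  step 12: ref 3 -> FAULT, evict 2, frames=[4,3] (faults so far: 4)
  step 13: ref 3 -> HIT, frames=[4,3] (faults so far: 4)
  step 14: ref 3 -> HIT, frames=[4,3] (faults so far: 4)
  step 15: ref 3 -> HIT, frames=[4,3] (faults so far: 4)
  Optimal total faults: 4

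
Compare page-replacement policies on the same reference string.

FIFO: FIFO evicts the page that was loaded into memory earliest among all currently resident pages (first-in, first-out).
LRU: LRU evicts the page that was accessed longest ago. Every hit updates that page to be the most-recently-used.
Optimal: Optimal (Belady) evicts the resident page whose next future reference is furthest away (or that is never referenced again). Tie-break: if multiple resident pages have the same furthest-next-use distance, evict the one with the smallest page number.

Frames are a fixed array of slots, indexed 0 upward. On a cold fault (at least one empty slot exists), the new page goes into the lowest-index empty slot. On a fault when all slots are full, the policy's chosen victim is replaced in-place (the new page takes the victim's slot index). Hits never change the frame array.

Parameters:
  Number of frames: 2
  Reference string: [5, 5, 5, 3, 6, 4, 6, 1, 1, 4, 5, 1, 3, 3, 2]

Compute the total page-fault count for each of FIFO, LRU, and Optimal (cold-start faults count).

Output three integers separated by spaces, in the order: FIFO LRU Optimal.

Answer: 8 10 8

Derivation:
--- FIFO ---
  step 0: ref 5 -> FAULT, frames=[5,-] (faults so far: 1)
  step 1: ref 5 -> HIT, frames=[5,-] (faults so far: 1)
  step 2: ref 5 -> HIT, frames=[5,-] (faults so far: 1)
  step 3: ref 3 -> FAULT, frames=[5,3] (faults so far: 2)
  step 4: ref 6 -> FAULT, evict 5, frames=[6,3] (faults so far: 3)
  step 5: ref 4 -> FAULT, evict 3, frames=[6,4] (faults so far: 4)
  step 6: ref 6 -> HIT, frames=[6,4] (faults so far: 4)
  step 7: ref 1 -> FAULT, evict 6, frames=[1,4] (faults so far: 5)
  step 8: ref 1 -> HIT, frames=[1,4] (faults so far: 5)
  step 9: ref 4 -> HIT, frames=[1,4] (faults so far: 5)
  step 10: ref 5 -> FAULT, evict 4, frames=[1,5] (faults so far: 6)
  step 11: ref 1 -> HIT, frames=[1,5] (faults so far: 6)
  step 12: ref 3 -> FAULT, evict 1, frames=[3,5] (faults so far: 7)
  step 13: ref 3 -> HIT, frames=[3,5] (faults so far: 7)
  step 14: ref 2 -> FAULT, evict 5, frames=[3,2] (faults so far: 8)
  FIFO total faults: 8
--- LRU ---
  step 0: ref 5 -> FAULT, frames=[5,-] (faults so far: 1)
  step 1: ref 5 -> HIT, frames=[5,-] (faults so far: 1)
  step 2: ref 5 -> HIT, frames=[5,-] (faults so far: 1)
  step 3: ref 3 -> FAULT, frames=[5,3] (faults so far: 2)
  step 4: ref 6 -> FAULT, evict 5, frames=[6,3] (faults so far: 3)
  step 5: ref 4 -> FAULT, evict 3, frames=[6,4] (faults so far: 4)
  step 6: ref 6 -> HIT, frames=[6,4] (faults so far: 4)
  step 7: ref 1 -> FAULT, evict 4, frames=[6,1] (faults so far: 5)
  step 8: ref 1 -> HIT, frames=[6,1] (faults so far: 5)
  step 9: ref 4 -> FAULT, evict 6, frames=[4,1] (faults so far: 6)
  step 10: ref 5 -> FAULT, evict 1, frames=[4,5] (faults so far: 7)
  step 11: ref 1 -> FAULT, evict 4, frames=[1,5] (faults so far: 8)
  step 12: ref 3 -> FAULT, evict 5, frames=[1,3] (faults so far: 9)
  step 13: ref 3 -> HIT, frames=[1,3] (faults so far: 9)
  step 14: ref 2 -> FAULT, evict 1, frames=[2,3] (faults so far: 10)
  LRU total faults: 10
--- Optimal ---
  step 0: ref 5 -> FAULT, frames=[5,-] (faults so far: 1)
  step 1: ref 5 -> HIT, frames=[5,-] (faults so far: 1)
  step 2: ref 5 -> HIT, frames=[5,-] (faults so far: 1)
  step 3: ref 3 -> FAULT, frames=[5,3] (faults so far: 2)
  step 4: ref 6 -> FAULT, evict 3, frames=[5,6] (faults so far: 3)
  step 5: ref 4 -> FAULT, evict 5, frames=[4,6] (faults so far: 4)
  step 6: ref 6 -> HIT, frames=[4,6] (faults so far: 4)
  step 7: ref 1 -> FAULT, evict 6, frames=[4,1] (faults so far: 5)
  step 8: ref 1 -> HIT, frames=[4,1] (faults so far: 5)
  step 9: ref 4 -> HIT, frames=[4,1] (faults so far: 5)
  step 10: ref 5 -> FAULT, evict 4, frames=[5,1] (faults so far: 6)
  step 11: ref 1 -> HIT, frames=[5,1] (faults so far: 6)
  step 12: ref 3 -> FAULT, evict 1, frames=[5,3] (faults so far: 7)
  step 13: ref 3 -> HIT, frames=[5,3] (faults so far: 7)
  step 14: ref 2 -> FAULT, evict 3, frames=[5,2] (faults so far: 8)
  Optimal total faults: 8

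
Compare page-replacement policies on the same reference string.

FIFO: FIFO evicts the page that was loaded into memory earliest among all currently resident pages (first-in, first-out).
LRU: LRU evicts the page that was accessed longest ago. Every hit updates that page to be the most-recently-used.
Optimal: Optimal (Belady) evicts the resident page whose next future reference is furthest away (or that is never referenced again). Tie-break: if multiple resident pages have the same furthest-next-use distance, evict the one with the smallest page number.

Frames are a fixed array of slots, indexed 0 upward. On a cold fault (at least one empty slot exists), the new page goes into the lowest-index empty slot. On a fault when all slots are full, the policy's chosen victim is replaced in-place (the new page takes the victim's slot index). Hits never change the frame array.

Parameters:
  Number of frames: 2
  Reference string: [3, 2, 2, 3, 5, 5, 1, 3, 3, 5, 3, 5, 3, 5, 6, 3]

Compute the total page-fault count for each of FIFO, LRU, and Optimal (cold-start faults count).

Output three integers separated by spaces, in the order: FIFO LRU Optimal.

Answer: 8 8 6

Derivation:
--- FIFO ---
  step 0: ref 3 -> FAULT, frames=[3,-] (faults so far: 1)
  step 1: ref 2 -> FAULT, frames=[3,2] (faults so far: 2)
  step 2: ref 2 -> HIT, frames=[3,2] (faults so far: 2)
  step 3: ref 3 -> HIT, frames=[3,2] (faults so far: 2)
  step 4: ref 5 -> FAULT, evict 3, frames=[5,2] (faults so far: 3)
  step 5: ref 5 -> HIT, frames=[5,2] (faults so far: 3)
  step 6: ref 1 -> FAULT, evict 2, frames=[5,1] (faults so far: 4)
  step 7: ref 3 -> FAULT, evict 5, frames=[3,1] (faults so far: 5)
  step 8: ref 3 -> HIT, frames=[3,1] (faults so far: 5)
  step 9: ref 5 -> FAULT, evict 1, frames=[3,5] (faults so far: 6)
  step 10: ref 3 -> HIT, frames=[3,5] (faults so far: 6)
  step 11: ref 5 -> HIT, frames=[3,5] (faults so far: 6)
  step 12: ref 3 -> HIT, frames=[3,5] (faults so far: 6)
  step 13: ref 5 -> HIT, frames=[3,5] (faults so far: 6)
  step 14: ref 6 -> FAULT, evict 3, frames=[6,5] (faults so far: 7)
  step 15: ref 3 -> FAULT, evict 5, frames=[6,3] (faults so far: 8)
  FIFO total faults: 8
--- LRU ---
  step 0: ref 3 -> FAULT, frames=[3,-] (faults so far: 1)
  step 1: ref 2 -> FAULT, frames=[3,2] (faults so far: 2)
  step 2: ref 2 -> HIT, frames=[3,2] (faults so far: 2)
  step 3: ref 3 -> HIT, frames=[3,2] (faults so far: 2)
  step 4: ref 5 -> FAULT, evict 2, frames=[3,5] (faults so far: 3)
  step 5: ref 5 -> HIT, frames=[3,5] (faults so far: 3)
  step 6: ref 1 -> FAULT, evict 3, frames=[1,5] (faults so far: 4)
  step 7: ref 3 -> FAULT, evict 5, frames=[1,3] (faults so far: 5)
  step 8: ref 3 -> HIT, frames=[1,3] (faults so far: 5)
  step 9: ref 5 -> FAULT, evict 1, frames=[5,3] (faults so far: 6)
  step 10: ref 3 -> HIT, frames=[5,3] (faults so far: 6)
  step 11: ref 5 -> HIT, frames=[5,3] (faults so far: 6)
  step 12: ref 3 -> HIT, frames=[5,3] (faults so far: 6)
  step 13: ref 5 -> HIT, frames=[5,3] (faults so far: 6)
  step 14: ref 6 -> FAULT, evict 3, frames=[5,6] (faults so far: 7)
  step 15: ref 3 -> FAULT, evict 5, frames=[3,6] (faults so far: 8)
  LRU total faults: 8
--- Optimal ---
  step 0: ref 3 -> FAULT, frames=[3,-] (faults so far: 1)
  step 1: ref 2 -> FAULT, frames=[3,2] (faults so far: 2)
  step 2: ref 2 -> HIT, frames=[3,2] (faults so far: 2)
  step 3: ref 3 -> HIT, frames=[3,2] (faults so far: 2)
  step 4: ref 5 -> FAULT, evict 2, frames=[3,5] (faults so far: 3)
  step 5: ref 5 -> HIT, frames=[3,5] (faults so far: 3)
  step 6: ref 1 -> FAULT, evict 5, frames=[3,1] (faults so far: 4)
  step 7: ref 3 -> HIT, frames=[3,1] (faults so far: 4)
  step 8: ref 3 -> HIT, frames=[3,1] (faults so far: 4)
  step 9: ref 5 -> FAULT, evict 1, frames=[3,5] (faults so far: 5)
  step 10: ref 3 -> HIT, frames=[3,5] (faults so far: 5)
  step 11: ref 5 -> HIT, frames=[3,5] (faults so far: 5)
  step 12: ref 3 -> HIT, frames=[3,5] (faults so far: 5)
  step 13: ref 5 -> HIT, frames=[3,5] (faults so far: 5)
  step 14: ref 6 -> FAULT, evict 5, frames=[3,6] (faults so far: 6)
  step 15: ref 3 -> HIT, frames=[3,6] (faults so far: 6)
  Optimal total faults: 6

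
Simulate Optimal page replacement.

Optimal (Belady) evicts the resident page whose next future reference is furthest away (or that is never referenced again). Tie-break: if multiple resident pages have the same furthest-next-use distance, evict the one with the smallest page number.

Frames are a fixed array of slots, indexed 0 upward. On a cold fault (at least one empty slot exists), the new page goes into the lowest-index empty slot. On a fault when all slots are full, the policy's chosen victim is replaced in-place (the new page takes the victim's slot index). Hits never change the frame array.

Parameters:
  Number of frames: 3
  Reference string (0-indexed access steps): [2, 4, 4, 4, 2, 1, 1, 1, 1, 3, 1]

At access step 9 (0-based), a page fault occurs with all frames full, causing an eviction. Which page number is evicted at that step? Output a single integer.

Step 0: ref 2 -> FAULT, frames=[2,-,-]
Step 1: ref 4 -> FAULT, frames=[2,4,-]
Step 2: ref 4 -> HIT, frames=[2,4,-]
Step 3: ref 4 -> HIT, frames=[2,4,-]
Step 4: ref 2 -> HIT, frames=[2,4,-]
Step 5: ref 1 -> FAULT, frames=[2,4,1]
Step 6: ref 1 -> HIT, frames=[2,4,1]
Step 7: ref 1 -> HIT, frames=[2,4,1]
Step 8: ref 1 -> HIT, frames=[2,4,1]
Step 9: ref 3 -> FAULT, evict 2, frames=[3,4,1]
At step 9: evicted page 2

Answer: 2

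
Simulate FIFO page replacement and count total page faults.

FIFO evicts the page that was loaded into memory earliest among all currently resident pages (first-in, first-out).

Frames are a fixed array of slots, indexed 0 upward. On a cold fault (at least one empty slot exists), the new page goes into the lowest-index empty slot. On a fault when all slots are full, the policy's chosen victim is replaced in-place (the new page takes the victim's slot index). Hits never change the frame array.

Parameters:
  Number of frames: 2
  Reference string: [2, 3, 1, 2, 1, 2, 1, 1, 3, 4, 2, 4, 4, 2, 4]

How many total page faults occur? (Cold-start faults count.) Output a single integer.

Answer: 7

Derivation:
Step 0: ref 2 → FAULT, frames=[2,-]
Step 1: ref 3 → FAULT, frames=[2,3]
Step 2: ref 1 → FAULT (evict 2), frames=[1,3]
Step 3: ref 2 → FAULT (evict 3), frames=[1,2]
Step 4: ref 1 → HIT, frames=[1,2]
Step 5: ref 2 → HIT, frames=[1,2]
Step 6: ref 1 → HIT, frames=[1,2]
Step 7: ref 1 → HIT, frames=[1,2]
Step 8: ref 3 → FAULT (evict 1), frames=[3,2]
Step 9: ref 4 → FAULT (evict 2), frames=[3,4]
Step 10: ref 2 → FAULT (evict 3), frames=[2,4]
Step 11: ref 4 → HIT, frames=[2,4]
Step 12: ref 4 → HIT, frames=[2,4]
Step 13: ref 2 → HIT, frames=[2,4]
Step 14: ref 4 → HIT, frames=[2,4]
Total faults: 7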